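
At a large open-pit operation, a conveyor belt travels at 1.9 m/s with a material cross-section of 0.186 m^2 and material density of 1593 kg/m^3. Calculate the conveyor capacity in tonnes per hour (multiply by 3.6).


Volumetric flow = speed * area
= 1.9 * 0.186 = 0.3534 m^3/s
Mass flow = volumetric * density
= 0.3534 * 1593 = 562.9662 kg/s
Convert to t/h: multiply by 3.6
Capacity = 562.9662 * 3.6
= 2026.6783 t/h

2026.6783 t/h


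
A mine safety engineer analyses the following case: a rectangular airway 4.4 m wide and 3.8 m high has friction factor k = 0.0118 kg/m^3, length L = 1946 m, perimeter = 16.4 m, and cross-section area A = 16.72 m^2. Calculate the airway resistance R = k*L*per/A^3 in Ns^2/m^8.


0.0806 Ns^2/m^8

Compute the numerator:
k * L * per = 0.0118 * 1946 * 16.4
= 376.58992
Compute the denominator:
A^3 = 16.72^3 = 4674.216448
Resistance:
R = 376.58992 / 4674.216448
= 0.0806 Ns^2/m^8


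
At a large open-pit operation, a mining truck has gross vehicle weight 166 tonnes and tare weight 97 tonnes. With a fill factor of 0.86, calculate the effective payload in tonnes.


59.34 tonnes

Maximum payload = gross - tare
= 166 - 97 = 69 tonnes
Effective payload = max payload * fill factor
= 69 * 0.86
= 59.34 tonnes


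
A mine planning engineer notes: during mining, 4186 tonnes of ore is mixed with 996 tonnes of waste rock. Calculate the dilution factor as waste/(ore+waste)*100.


Total material = ore + waste
= 4186 + 996 = 5182 tonnes
Dilution = waste / total * 100
= 996 / 5182 * 100
= 0.1922037823 * 100
= 19.2204%

19.2204%


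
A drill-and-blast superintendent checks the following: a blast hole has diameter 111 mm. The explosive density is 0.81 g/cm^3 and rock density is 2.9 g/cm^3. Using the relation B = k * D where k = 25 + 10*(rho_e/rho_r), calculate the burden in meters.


First, compute k:
rho_e / rho_r = 0.81 / 2.9 = 0.2793103448
k = 25 + 10 * 0.2793103448 = 27.79310345
Then, compute burden:
B = k * D / 1000 = 27.79310345 * 111 / 1000
= 3085.034483 / 1000
= 3.085 m

3.085 m


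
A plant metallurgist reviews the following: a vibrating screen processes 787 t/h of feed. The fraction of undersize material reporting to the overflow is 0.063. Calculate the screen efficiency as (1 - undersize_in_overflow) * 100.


Screen efficiency = (1 - fraction of undersize in overflow) * 100
= (1 - 0.063) * 100
= 0.937 * 100
= 93.7%

93.7%


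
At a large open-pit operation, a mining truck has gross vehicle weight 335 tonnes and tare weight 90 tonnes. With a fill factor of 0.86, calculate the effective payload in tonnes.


210.7 tonnes

Maximum payload = gross - tare
= 335 - 90 = 245 tonnes
Effective payload = max payload * fill factor
= 245 * 0.86
= 210.7 tonnes


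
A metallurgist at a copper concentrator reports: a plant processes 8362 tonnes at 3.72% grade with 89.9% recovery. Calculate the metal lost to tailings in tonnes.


Total metal in feed:
= 8362 * 3.72 / 100 = 311.0664 tonnes
Metal recovered:
= 311.0664 * 89.9 / 100 = 279.6486936 tonnes
Metal lost to tailings:
= 311.0664 - 279.6486936
= 31.4177 tonnes

31.4177 tonnes


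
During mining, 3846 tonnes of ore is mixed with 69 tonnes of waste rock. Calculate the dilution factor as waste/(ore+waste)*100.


1.7625%

Total material = ore + waste
= 3846 + 69 = 3915 tonnes
Dilution = waste / total * 100
= 69 / 3915 * 100
= 0.01762452107 * 100
= 1.7625%


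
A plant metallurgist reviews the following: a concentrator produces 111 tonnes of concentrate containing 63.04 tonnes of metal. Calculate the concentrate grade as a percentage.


56.7928%

Grade = (metal in concentrate / concentrate mass) * 100
= (63.04 / 111) * 100
= 0.5679279279 * 100
= 56.7928%


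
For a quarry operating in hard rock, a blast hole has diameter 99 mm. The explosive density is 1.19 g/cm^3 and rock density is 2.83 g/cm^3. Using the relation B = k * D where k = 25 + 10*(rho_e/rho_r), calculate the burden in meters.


First, compute k:
rho_e / rho_r = 1.19 / 2.83 = 0.4204946996
k = 25 + 10 * 0.4204946996 = 29.204947
Then, compute burden:
B = k * D / 1000 = 29.204947 * 99 / 1000
= 2891.289753 / 1000
= 2.8913 m

2.8913 m


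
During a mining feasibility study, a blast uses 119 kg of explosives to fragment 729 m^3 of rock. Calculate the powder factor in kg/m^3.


0.1632 kg/m^3

Powder factor = explosive mass / rock volume
= 119 / 729
= 0.1632 kg/m^3


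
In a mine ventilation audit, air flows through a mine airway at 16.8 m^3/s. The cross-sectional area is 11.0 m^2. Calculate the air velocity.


1.5273 m/s

Velocity = flow rate / cross-sectional area
= 16.8 / 11.0
= 1.5273 m/s


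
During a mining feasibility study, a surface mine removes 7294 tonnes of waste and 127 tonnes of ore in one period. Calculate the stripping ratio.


57.4331

Stripping ratio = waste tonnage / ore tonnage
= 7294 / 127
= 57.4331


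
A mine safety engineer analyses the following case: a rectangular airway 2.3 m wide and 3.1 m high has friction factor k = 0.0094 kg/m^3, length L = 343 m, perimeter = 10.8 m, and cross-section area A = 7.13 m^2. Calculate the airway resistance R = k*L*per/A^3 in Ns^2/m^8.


Compute the numerator:
k * L * per = 0.0094 * 343 * 10.8
= 34.82136
Compute the denominator:
A^3 = 7.13^3 = 362.467097
Resistance:
R = 34.82136 / 362.467097
= 0.0961 Ns^2/m^8

0.0961 Ns^2/m^8


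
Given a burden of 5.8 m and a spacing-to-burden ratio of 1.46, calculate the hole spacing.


Spacing = burden * ratio
= 5.8 * 1.46
= 8.468 m

8.468 m


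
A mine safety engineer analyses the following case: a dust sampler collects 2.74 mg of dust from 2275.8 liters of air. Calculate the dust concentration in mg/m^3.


Convert liters to m^3: 1 m^3 = 1000 L
Concentration = mass / volume * 1000
= 2.74 / 2275.8 * 1000
= 0.00120397223 * 1000
= 1.204 mg/m^3

1.204 mg/m^3


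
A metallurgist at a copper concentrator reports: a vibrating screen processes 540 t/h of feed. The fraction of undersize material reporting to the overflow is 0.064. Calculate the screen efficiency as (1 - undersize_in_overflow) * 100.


Screen efficiency = (1 - fraction of undersize in overflow) * 100
= (1 - 0.064) * 100
= 0.936 * 100
= 93.6%

93.6%


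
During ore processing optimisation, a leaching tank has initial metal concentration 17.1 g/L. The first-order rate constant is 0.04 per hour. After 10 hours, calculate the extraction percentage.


32.968%

Compute the exponent:
-k * t = -0.04 * 10 = -0.4
Remaining concentration:
C = 17.1 * exp(-0.4)
= 17.1 * 0.670320046
= 11.46247279 g/L
Extracted = 17.1 - 11.46247279 = 5.637527213 g/L
Extraction % = 5.637527213 / 17.1 * 100
= 32.968%


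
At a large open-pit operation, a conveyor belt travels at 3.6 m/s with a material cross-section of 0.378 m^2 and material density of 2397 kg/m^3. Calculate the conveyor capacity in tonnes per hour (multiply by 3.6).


11742.6154 t/h

Volumetric flow = speed * area
= 3.6 * 0.378 = 1.3608 m^3/s
Mass flow = volumetric * density
= 1.3608 * 2397 = 3261.8376 kg/s
Convert to t/h: multiply by 3.6
Capacity = 3261.8376 * 3.6
= 11742.6154 t/h


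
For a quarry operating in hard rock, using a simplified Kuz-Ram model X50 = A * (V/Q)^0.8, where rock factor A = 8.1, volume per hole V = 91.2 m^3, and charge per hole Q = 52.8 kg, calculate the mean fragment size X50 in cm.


12.5422 cm

Compute V/Q:
V/Q = 91.2 / 52.8 = 1.727272727
Raise to the power 0.8:
(V/Q)^0.8 = 1.727272727^0.8 = 1.548419859
Multiply by A:
X50 = 8.1 * 1.548419859
= 12.5422 cm


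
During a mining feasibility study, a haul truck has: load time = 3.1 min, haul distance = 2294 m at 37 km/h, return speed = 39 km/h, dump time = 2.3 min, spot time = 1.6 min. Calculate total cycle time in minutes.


14.2492 min

Convert haul speed to m/min: 37 * 1000/60 = 616.6666667 m/min
Haul time = 2294 / 616.6666667 = 3.72 min
Convert return speed to m/min: 39 * 1000/60 = 650 m/min
Return time = 2294 / 650 = 3.529230769 min
Total cycle time:
= 3.1 + 3.72 + 2.3 + 3.529230769 + 1.6
= 14.2492 min


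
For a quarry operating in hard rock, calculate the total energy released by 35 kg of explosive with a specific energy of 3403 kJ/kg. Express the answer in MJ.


Energy = mass * specific_energy / 1000
= 35 * 3403 / 1000
= 119105 / 1000
= 119.105 MJ

119.105 MJ


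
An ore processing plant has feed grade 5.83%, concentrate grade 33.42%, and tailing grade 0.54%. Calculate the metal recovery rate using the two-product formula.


92.2278%

Using the two-product formula:
R = 100 * c * (f - t) / (f * (c - t))
Numerator = 100 * 33.42 * (5.83 - 0.54)
= 100 * 33.42 * 5.29
= 17679.18
Denominator = 5.83 * (33.42 - 0.54)
= 5.83 * 32.88
= 191.6904
R = 17679.18 / 191.6904
= 92.2278%


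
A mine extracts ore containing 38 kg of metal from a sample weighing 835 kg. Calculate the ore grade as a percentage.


Ore grade = (metal mass / ore mass) * 100
= (38 / 835) * 100
= 0.04550898204 * 100
= 4.5509%

4.5509%


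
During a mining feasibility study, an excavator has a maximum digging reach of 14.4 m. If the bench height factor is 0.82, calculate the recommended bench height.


Bench height = reach * factor
= 14.4 * 0.82
= 11.808 m

11.808 m


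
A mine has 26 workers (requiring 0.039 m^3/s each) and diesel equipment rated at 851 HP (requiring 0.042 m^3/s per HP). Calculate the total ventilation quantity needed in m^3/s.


Airflow for workers:
Q_people = 26 * 0.039 = 1.014 m^3/s
Airflow for diesel equipment:
Q_diesel = 851 * 0.042 = 35.742 m^3/s
Total ventilation:
Q_total = 1.014 + 35.742
= 36.756 m^3/s

36.756 m^3/s


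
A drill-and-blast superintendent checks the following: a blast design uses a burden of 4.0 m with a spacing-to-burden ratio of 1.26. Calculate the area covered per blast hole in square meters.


20.16 m^2

First, find the spacing:
Spacing = burden * ratio = 4.0 * 1.26
= 5.04 m
Then, calculate the area:
Area = burden * spacing = 4.0 * 5.04
= 20.16 m^2


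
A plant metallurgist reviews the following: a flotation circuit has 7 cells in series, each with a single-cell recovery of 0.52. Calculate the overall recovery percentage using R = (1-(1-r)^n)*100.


Complement of single-cell recovery:
1 - r = 1 - 0.52 = 0.48
Raise to power n:
(1 - r)^7 = 0.48^7 = 0.005870683423
Overall recovery:
R = (1 - 0.005870683423) * 100
= 99.4129%

99.4129%


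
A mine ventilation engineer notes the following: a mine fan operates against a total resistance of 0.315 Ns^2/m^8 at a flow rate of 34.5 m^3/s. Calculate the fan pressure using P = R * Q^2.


Compute Q^2:
Q^2 = 34.5^2 = 1190.25
Compute pressure:
P = R * Q^2 = 0.315 * 1190.25
= 374.9288 Pa

374.9288 Pa


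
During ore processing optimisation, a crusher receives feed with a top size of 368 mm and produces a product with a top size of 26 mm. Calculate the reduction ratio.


Reduction ratio = feed size / product size
= 368 / 26
= 14.1538

14.1538


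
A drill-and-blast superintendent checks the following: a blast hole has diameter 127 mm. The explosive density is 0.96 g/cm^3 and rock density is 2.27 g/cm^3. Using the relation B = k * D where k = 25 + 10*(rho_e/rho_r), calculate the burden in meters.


First, compute k:
rho_e / rho_r = 0.96 / 2.27 = 0.422907489
k = 25 + 10 * 0.422907489 = 29.22907489
Then, compute burden:
B = k * D / 1000 = 29.22907489 * 127 / 1000
= 3712.092511 / 1000
= 3.7121 m

3.7121 m


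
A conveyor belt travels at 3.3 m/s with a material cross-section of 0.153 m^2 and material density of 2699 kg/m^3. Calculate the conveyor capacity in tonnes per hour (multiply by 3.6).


Volumetric flow = speed * area
= 3.3 * 0.153 = 0.5049 m^3/s
Mass flow = volumetric * density
= 0.5049 * 2699 = 1362.7251 kg/s
Convert to t/h: multiply by 3.6
Capacity = 1362.7251 * 3.6
= 4905.8104 t/h

4905.8104 t/h


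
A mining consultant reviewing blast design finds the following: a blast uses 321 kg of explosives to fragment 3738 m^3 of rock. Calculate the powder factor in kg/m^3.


Powder factor = explosive mass / rock volume
= 321 / 3738
= 0.0859 kg/m^3

0.0859 kg/m^3


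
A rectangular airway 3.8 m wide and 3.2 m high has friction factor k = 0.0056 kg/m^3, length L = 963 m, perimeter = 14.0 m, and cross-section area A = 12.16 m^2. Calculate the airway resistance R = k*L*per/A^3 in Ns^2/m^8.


0.042 Ns^2/m^8

Compute the numerator:
k * L * per = 0.0056 * 963 * 14.0
= 75.4992
Compute the denominator:
A^3 = 12.16^3 = 1798.045696
Resistance:
R = 75.4992 / 1798.045696
= 0.042 Ns^2/m^8


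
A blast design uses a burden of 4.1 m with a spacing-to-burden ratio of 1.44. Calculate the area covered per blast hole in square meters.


First, find the spacing:
Spacing = burden * ratio = 4.1 * 1.44
= 5.904 m
Then, calculate the area:
Area = burden * spacing = 4.1 * 5.904
= 24.2064 m^2

24.2064 m^2


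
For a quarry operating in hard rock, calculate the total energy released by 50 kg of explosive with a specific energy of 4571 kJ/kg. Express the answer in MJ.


228.55 MJ

Energy = mass * specific_energy / 1000
= 50 * 4571 / 1000
= 228550 / 1000
= 228.55 MJ


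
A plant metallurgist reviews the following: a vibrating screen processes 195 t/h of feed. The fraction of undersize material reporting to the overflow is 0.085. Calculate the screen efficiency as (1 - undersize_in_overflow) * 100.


Screen efficiency = (1 - fraction of undersize in overflow) * 100
= (1 - 0.085) * 100
= 0.915 * 100
= 91.5%

91.5%


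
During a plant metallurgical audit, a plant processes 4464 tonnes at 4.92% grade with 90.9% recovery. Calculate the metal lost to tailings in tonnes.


19.9862 tonnes

Total metal in feed:
= 4464 * 4.92 / 100 = 219.6288 tonnes
Metal recovered:
= 219.6288 * 90.9 / 100 = 199.6425792 tonnes
Metal lost to tailings:
= 219.6288 - 199.6425792
= 19.9862 tonnes


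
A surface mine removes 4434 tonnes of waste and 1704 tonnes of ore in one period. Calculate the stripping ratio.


2.6021

Stripping ratio = waste tonnage / ore tonnage
= 4434 / 1704
= 2.6021


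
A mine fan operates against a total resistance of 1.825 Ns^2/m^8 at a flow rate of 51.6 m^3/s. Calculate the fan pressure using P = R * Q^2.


Compute Q^2:
Q^2 = 51.6^2 = 2662.56
Compute pressure:
P = R * Q^2 = 1.825 * 2662.56
= 4859.172 Pa

4859.172 Pa


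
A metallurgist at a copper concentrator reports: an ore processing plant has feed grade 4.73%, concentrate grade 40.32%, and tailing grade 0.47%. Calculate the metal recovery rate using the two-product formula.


Using the two-product formula:
R = 100 * c * (f - t) / (f * (c - t))
Numerator = 100 * 40.32 * (4.73 - 0.47)
= 100 * 40.32 * 4.26
= 17176.32
Denominator = 4.73 * (40.32 - 0.47)
= 4.73 * 39.85
= 188.4905
R = 17176.32 / 188.4905
= 91.1257%

91.1257%


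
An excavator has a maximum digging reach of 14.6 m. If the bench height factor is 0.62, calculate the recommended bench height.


9.052 m

Bench height = reach * factor
= 14.6 * 0.62
= 9.052 m


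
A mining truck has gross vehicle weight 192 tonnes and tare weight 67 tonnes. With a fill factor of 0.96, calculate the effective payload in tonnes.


Maximum payload = gross - tare
= 192 - 67 = 125 tonnes
Effective payload = max payload * fill factor
= 125 * 0.96
= 120.0 tonnes

120.0 tonnes


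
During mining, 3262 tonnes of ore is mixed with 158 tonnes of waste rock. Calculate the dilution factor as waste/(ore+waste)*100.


4.6199%

Total material = ore + waste
= 3262 + 158 = 3420 tonnes
Dilution = waste / total * 100
= 158 / 3420 * 100
= 0.04619883041 * 100
= 4.6199%


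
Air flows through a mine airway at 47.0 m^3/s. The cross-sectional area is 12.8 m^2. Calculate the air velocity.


3.6719 m/s

Velocity = flow rate / cross-sectional area
= 47.0 / 12.8
= 3.6719 m/s


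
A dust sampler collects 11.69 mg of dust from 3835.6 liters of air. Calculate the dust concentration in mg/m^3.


Convert liters to m^3: 1 m^3 = 1000 L
Concentration = mass / volume * 1000
= 11.69 / 3835.6 * 1000
= 0.003047763062 * 1000
= 3.0478 mg/m^3

3.0478 mg/m^3


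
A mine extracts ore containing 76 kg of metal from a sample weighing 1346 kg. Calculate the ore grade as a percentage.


Ore grade = (metal mass / ore mass) * 100
= (76 / 1346) * 100
= 0.05646359584 * 100
= 5.6464%

5.6464%


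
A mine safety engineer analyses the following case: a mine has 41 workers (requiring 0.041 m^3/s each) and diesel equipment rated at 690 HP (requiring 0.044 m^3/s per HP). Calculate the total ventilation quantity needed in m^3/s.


32.041 m^3/s

Airflow for workers:
Q_people = 41 * 0.041 = 1.681 m^3/s
Airflow for diesel equipment:
Q_diesel = 690 * 0.044 = 30.36 m^3/s
Total ventilation:
Q_total = 1.681 + 30.36
= 32.041 m^3/s


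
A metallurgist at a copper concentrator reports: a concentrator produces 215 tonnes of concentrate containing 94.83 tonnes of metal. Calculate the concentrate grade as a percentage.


Grade = (metal in concentrate / concentrate mass) * 100
= (94.83 / 215) * 100
= 0.4410697674 * 100
= 44.107%

44.107%


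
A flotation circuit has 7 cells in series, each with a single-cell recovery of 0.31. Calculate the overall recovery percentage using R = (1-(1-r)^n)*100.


92.5536%

Complement of single-cell recovery:
1 - r = 1 - 0.31 = 0.69
Raise to power n:
(1 - r)^7 = 0.69^7 = 0.07446353253
Overall recovery:
R = (1 - 0.07446353253) * 100
= 92.5536%


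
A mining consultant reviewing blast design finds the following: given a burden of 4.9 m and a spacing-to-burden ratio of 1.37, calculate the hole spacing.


Spacing = burden * ratio
= 4.9 * 1.37
= 6.713 m

6.713 m


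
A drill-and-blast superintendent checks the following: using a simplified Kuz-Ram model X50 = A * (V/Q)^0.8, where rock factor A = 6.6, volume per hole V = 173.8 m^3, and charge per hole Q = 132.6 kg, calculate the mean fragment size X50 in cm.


8.195 cm

Compute V/Q:
V/Q = 173.8 / 132.6 = 1.310708899
Raise to the power 0.8:
(V/Q)^0.8 = 1.310708899^0.8 = 1.241666598
Multiply by A:
X50 = 6.6 * 1.241666598
= 8.195 cm


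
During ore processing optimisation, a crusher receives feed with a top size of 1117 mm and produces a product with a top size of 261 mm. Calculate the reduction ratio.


4.2797

Reduction ratio = feed size / product size
= 1117 / 261
= 4.2797


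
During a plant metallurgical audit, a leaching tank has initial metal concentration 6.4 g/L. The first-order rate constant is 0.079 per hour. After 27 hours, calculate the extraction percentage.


88.1519%

Compute the exponent:
-k * t = -0.079 * 27 = -2.133
Remaining concentration:
C = 6.4 * exp(-2.133)
= 6.4 * 0.1184813162
= 0.7582804237 g/L
Extracted = 6.4 - 0.7582804237 = 5.641719576 g/L
Extraction % = 5.641719576 / 6.4 * 100
= 88.1519%


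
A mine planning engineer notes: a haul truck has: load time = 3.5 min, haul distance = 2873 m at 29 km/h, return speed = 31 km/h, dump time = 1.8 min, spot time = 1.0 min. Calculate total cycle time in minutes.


17.8048 min

Convert haul speed to m/min: 29 * 1000/60 = 483.3333333 m/min
Haul time = 2873 / 483.3333333 = 5.944137931 min
Convert return speed to m/min: 31 * 1000/60 = 516.6666667 m/min
Return time = 2873 / 516.6666667 = 5.560645161 min
Total cycle time:
= 3.5 + 5.944137931 + 1.8 + 5.560645161 + 1.0
= 17.8048 min


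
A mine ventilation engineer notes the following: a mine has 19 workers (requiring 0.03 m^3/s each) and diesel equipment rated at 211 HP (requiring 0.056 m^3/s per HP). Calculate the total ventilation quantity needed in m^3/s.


12.386 m^3/s

Airflow for workers:
Q_people = 19 * 0.03 = 0.57 m^3/s
Airflow for diesel equipment:
Q_diesel = 211 * 0.056 = 11.816 m^3/s
Total ventilation:
Q_total = 0.57 + 11.816
= 12.386 m^3/s


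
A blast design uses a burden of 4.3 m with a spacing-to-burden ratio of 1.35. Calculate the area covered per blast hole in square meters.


24.9615 m^2

First, find the spacing:
Spacing = burden * ratio = 4.3 * 1.35
= 5.805 m
Then, calculate the area:
Area = burden * spacing = 4.3 * 5.805
= 24.9615 m^2


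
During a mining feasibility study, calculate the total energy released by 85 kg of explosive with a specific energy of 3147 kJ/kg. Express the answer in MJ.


267.495 MJ

Energy = mass * specific_energy / 1000
= 85 * 3147 / 1000
= 267495 / 1000
= 267.495 MJ


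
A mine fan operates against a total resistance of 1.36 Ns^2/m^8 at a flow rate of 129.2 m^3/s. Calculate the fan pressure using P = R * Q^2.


Compute Q^2:
Q^2 = 129.2^2 = 16692.64
Compute pressure:
P = R * Q^2 = 1.36 * 16692.64
= 22701.9904 Pa

22701.9904 Pa


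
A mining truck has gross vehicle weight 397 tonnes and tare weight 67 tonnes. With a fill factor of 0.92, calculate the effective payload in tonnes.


Maximum payload = gross - tare
= 397 - 67 = 330 tonnes
Effective payload = max payload * fill factor
= 330 * 0.92
= 303.6 tonnes

303.6 tonnes


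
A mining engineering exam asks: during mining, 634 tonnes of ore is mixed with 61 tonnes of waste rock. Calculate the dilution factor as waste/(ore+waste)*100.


Total material = ore + waste
= 634 + 61 = 695 tonnes
Dilution = waste / total * 100
= 61 / 695 * 100
= 0.08776978417 * 100
= 8.777%

8.777%


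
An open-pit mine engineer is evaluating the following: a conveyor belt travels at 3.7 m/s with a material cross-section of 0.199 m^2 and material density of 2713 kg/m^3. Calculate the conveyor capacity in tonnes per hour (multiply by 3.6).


7191.2948 t/h

Volumetric flow = speed * area
= 3.7 * 0.199 = 0.7363 m^3/s
Mass flow = volumetric * density
= 0.7363 * 2713 = 1997.5819 kg/s
Convert to t/h: multiply by 3.6
Capacity = 1997.5819 * 3.6
= 7191.2948 t/h


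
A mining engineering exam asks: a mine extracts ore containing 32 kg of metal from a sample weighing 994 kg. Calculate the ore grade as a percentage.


3.2193%

Ore grade = (metal mass / ore mass) * 100
= (32 / 994) * 100
= 0.03219315895 * 100
= 3.2193%


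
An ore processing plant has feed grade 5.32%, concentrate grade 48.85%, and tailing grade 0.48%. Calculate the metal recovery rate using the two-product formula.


Using the two-product formula:
R = 100 * c * (f - t) / (f * (c - t))
Numerator = 100 * 48.85 * (5.32 - 0.48)
= 100 * 48.85 * 4.84
= 23643.4
Denominator = 5.32 * (48.85 - 0.48)
= 5.32 * 48.37
= 257.3284
R = 23643.4 / 257.3284
= 91.8803%

91.8803%


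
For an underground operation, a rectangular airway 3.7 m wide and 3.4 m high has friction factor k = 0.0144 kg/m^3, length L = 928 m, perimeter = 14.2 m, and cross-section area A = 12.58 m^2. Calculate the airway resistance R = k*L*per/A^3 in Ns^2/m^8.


0.0953 Ns^2/m^8

Compute the numerator:
k * L * per = 0.0144 * 928 * 14.2
= 189.75744
Compute the denominator:
A^3 = 12.58^3 = 1990.865512
Resistance:
R = 189.75744 / 1990.865512
= 0.0953 Ns^2/m^8


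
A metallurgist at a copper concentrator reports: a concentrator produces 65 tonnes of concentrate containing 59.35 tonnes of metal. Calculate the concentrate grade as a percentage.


Grade = (metal in concentrate / concentrate mass) * 100
= (59.35 / 65) * 100
= 0.9130769231 * 100
= 91.3077%

91.3077%


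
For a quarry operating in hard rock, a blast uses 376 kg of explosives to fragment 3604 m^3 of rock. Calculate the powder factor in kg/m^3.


Powder factor = explosive mass / rock volume
= 376 / 3604
= 0.1043 kg/m^3

0.1043 kg/m^3


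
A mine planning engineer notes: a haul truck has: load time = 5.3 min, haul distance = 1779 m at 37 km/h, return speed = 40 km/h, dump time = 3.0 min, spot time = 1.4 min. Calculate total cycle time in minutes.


Convert haul speed to m/min: 37 * 1000/60 = 616.6666667 m/min
Haul time = 1779 / 616.6666667 = 2.884864865 min
Convert return speed to m/min: 40 * 1000/60 = 666.6666667 m/min
Return time = 1779 / 666.6666667 = 2.6685 min
Total cycle time:
= 5.3 + 2.884864865 + 3.0 + 2.6685 + 1.4
= 15.2534 min

15.2534 min


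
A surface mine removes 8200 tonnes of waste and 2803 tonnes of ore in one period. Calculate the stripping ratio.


Stripping ratio = waste tonnage / ore tonnage
= 8200 / 2803
= 2.9254

2.9254


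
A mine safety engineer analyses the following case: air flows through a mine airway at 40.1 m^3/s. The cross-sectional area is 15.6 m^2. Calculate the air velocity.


2.5705 m/s

Velocity = flow rate / cross-sectional area
= 40.1 / 15.6
= 2.5705 m/s


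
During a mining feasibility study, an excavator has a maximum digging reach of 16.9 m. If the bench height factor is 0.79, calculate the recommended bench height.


Bench height = reach * factor
= 16.9 * 0.79
= 13.351 m

13.351 m


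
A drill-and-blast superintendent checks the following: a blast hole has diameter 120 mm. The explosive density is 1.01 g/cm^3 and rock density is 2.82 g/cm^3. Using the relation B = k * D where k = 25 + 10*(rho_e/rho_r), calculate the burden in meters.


3.4298 m

First, compute k:
rho_e / rho_r = 1.01 / 2.82 = 0.3581560284
k = 25 + 10 * 0.3581560284 = 28.58156028
Then, compute burden:
B = k * D / 1000 = 28.58156028 * 120 / 1000
= 3429.787234 / 1000
= 3.4298 m


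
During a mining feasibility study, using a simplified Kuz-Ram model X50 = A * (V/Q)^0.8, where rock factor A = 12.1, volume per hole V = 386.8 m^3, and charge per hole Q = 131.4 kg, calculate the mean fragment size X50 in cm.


28.7011 cm

Compute V/Q:
V/Q = 386.8 / 131.4 = 2.943683409
Raise to the power 0.8:
(V/Q)^0.8 = 2.943683409^0.8 = 2.371990144
Multiply by A:
X50 = 12.1 * 2.371990144
= 28.7011 cm


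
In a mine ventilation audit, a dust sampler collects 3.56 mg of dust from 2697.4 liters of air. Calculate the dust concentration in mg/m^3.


1.3198 mg/m^3

Convert liters to m^3: 1 m^3 = 1000 L
Concentration = mass / volume * 1000
= 3.56 / 2697.4 * 1000
= 0.001319789427 * 1000
= 1.3198 mg/m^3


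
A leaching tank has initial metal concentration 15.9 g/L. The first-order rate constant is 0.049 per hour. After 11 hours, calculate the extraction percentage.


Compute the exponent:
-k * t = -0.049 * 11 = -0.539
Remaining concentration:
C = 15.9 * exp(-0.539)
= 15.9 * 0.5833312921
= 9.274967544 g/L
Extracted = 15.9 - 9.274967544 = 6.625032456 g/L
Extraction % = 6.625032456 / 15.9 * 100
= 41.6669%

41.6669%


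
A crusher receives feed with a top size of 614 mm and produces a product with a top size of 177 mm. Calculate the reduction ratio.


Reduction ratio = feed size / product size
= 614 / 177
= 3.4689

3.4689


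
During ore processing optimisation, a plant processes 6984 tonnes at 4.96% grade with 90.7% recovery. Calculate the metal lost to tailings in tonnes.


32.2158 tonnes

Total metal in feed:
= 6984 * 4.96 / 100 = 346.4064 tonnes
Metal recovered:
= 346.4064 * 90.7 / 100 = 314.1906048 tonnes
Metal lost to tailings:
= 346.4064 - 314.1906048
= 32.2158 tonnes


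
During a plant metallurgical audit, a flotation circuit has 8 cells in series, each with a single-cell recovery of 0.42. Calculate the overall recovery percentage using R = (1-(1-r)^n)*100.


Complement of single-cell recovery:
1 - r = 1 - 0.42 = 0.58
Raise to power n:
(1 - r)^8 = 0.58^8 = 0.01280630817
Overall recovery:
R = (1 - 0.01280630817) * 100
= 98.7194%

98.7194%


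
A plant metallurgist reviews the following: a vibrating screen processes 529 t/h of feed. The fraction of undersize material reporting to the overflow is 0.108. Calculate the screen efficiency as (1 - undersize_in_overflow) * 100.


Screen efficiency = (1 - fraction of undersize in overflow) * 100
= (1 - 0.108) * 100
= 0.892 * 100
= 89.2%

89.2%


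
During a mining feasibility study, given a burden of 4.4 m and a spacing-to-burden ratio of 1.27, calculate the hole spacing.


5.588 m

Spacing = burden * ratio
= 4.4 * 1.27
= 5.588 m


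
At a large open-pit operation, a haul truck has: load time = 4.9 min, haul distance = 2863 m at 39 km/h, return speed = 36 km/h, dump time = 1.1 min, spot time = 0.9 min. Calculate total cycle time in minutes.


Convert haul speed to m/min: 39 * 1000/60 = 650 m/min
Haul time = 2863 / 650 = 4.404615385 min
Convert return speed to m/min: 36 * 1000/60 = 600 m/min
Return time = 2863 / 600 = 4.771666667 min
Total cycle time:
= 4.9 + 4.404615385 + 1.1 + 4.771666667 + 0.9
= 16.0763 min

16.0763 min


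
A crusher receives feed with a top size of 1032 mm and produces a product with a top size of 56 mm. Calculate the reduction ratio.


Reduction ratio = feed size / product size
= 1032 / 56
= 18.4286

18.4286


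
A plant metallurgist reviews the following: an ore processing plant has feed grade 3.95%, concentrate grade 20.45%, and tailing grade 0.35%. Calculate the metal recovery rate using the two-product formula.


92.7262%

Using the two-product formula:
R = 100 * c * (f - t) / (f * (c - t))
Numerator = 100 * 20.45 * (3.95 - 0.35)
= 100 * 20.45 * 3.6
= 7362.0
Denominator = 3.95 * (20.45 - 0.35)
= 3.95 * 20.1
= 79.395
R = 7362.0 / 79.395
= 92.7262%


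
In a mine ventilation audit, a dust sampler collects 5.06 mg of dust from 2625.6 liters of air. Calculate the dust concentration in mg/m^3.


Convert liters to m^3: 1 m^3 = 1000 L
Concentration = mass / volume * 1000
= 5.06 / 2625.6 * 1000
= 0.00192717855 * 1000
= 1.9272 mg/m^3

1.9272 mg/m^3


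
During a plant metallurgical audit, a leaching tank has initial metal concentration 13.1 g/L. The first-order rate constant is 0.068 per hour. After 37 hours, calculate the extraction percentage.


Compute the exponent:
-k * t = -0.068 * 37 = -2.516
Remaining concentration:
C = 13.1 * exp(-2.516)
= 13.1 * 0.08078208971
= 1.058245375 g/L
Extracted = 13.1 - 1.058245375 = 12.04175462 g/L
Extraction % = 12.04175462 / 13.1 * 100
= 91.9218%

91.9218%


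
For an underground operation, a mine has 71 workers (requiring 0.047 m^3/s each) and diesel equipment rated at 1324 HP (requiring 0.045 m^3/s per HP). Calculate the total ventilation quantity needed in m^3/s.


Airflow for workers:
Q_people = 71 * 0.047 = 3.337 m^3/s
Airflow for diesel equipment:
Q_diesel = 1324 * 0.045 = 59.58 m^3/s
Total ventilation:
Q_total = 3.337 + 59.58
= 62.917 m^3/s

62.917 m^3/s


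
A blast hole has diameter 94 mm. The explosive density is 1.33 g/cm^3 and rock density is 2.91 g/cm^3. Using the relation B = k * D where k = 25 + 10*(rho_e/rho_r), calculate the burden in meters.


2.7796 m

First, compute k:
rho_e / rho_r = 1.33 / 2.91 = 0.4570446735
k = 25 + 10 * 0.4570446735 = 29.57044674
Then, compute burden:
B = k * D / 1000 = 29.57044674 * 94 / 1000
= 2779.621993 / 1000
= 2.7796 m


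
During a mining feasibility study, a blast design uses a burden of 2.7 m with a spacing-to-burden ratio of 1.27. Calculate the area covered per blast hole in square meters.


9.2583 m^2

First, find the spacing:
Spacing = burden * ratio = 2.7 * 1.27
= 3.429 m
Then, calculate the area:
Area = burden * spacing = 2.7 * 3.429
= 9.2583 m^2


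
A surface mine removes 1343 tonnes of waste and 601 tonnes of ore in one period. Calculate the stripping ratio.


2.2346

Stripping ratio = waste tonnage / ore tonnage
= 1343 / 601
= 2.2346


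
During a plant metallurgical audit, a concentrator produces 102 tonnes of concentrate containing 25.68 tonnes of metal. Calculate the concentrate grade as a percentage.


Grade = (metal in concentrate / concentrate mass) * 100
= (25.68 / 102) * 100
= 0.2517647059 * 100
= 25.1765%

25.1765%


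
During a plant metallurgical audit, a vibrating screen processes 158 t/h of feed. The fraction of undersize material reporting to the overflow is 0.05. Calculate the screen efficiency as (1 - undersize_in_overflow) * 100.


95.0%

Screen efficiency = (1 - fraction of undersize in overflow) * 100
= (1 - 0.05) * 100
= 0.95 * 100
= 95.0%


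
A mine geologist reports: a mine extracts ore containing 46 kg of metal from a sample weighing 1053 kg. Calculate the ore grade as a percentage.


Ore grade = (metal mass / ore mass) * 100
= (46 / 1053) * 100
= 0.04368471035 * 100
= 4.3685%

4.3685%


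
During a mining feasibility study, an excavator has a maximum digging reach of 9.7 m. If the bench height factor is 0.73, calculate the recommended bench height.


Bench height = reach * factor
= 9.7 * 0.73
= 7.081 m

7.081 m


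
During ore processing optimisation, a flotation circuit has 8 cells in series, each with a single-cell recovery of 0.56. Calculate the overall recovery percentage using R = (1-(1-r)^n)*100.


Complement of single-cell recovery:
1 - r = 1 - 0.56 = 0.44
Raise to power n:
(1 - r)^8 = 0.44^8 = 0.001404822363
Overall recovery:
R = (1 - 0.001404822363) * 100
= 99.8595%

99.8595%


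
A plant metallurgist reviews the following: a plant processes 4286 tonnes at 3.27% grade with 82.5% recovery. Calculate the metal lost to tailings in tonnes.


Total metal in feed:
= 4286 * 3.27 / 100 = 140.1522 tonnes
Metal recovered:
= 140.1522 * 82.5 / 100 = 115.625565 tonnes
Metal lost to tailings:
= 140.1522 - 115.625565
= 24.5266 tonnes

24.5266 tonnes


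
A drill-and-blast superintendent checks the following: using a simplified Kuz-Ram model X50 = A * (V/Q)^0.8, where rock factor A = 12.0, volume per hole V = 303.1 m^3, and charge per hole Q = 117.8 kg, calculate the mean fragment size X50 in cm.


25.5584 cm

Compute V/Q:
V/Q = 303.1 / 117.8 = 2.573005093
Raise to the power 0.8:
(V/Q)^0.8 = 2.573005093^0.8 = 2.129867157
Multiply by A:
X50 = 12.0 * 2.129867157
= 25.5584 cm


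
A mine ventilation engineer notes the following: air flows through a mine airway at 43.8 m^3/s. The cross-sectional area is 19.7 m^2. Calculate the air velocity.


Velocity = flow rate / cross-sectional area
= 43.8 / 19.7
= 2.2234 m/s

2.2234 m/s


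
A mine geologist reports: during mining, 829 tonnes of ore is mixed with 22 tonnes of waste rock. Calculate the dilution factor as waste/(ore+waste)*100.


Total material = ore + waste
= 829 + 22 = 851 tonnes
Dilution = waste / total * 100
= 22 / 851 * 100
= 0.0258519389 * 100
= 2.5852%

2.5852%


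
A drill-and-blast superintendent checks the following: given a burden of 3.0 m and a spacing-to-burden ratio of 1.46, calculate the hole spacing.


4.38 m

Spacing = burden * ratio
= 3.0 * 1.46
= 4.38 m


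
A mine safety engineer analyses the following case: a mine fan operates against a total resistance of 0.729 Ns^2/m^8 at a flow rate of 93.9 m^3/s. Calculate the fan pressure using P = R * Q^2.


6427.7461 Pa

Compute Q^2:
Q^2 = 93.9^2 = 8817.21
Compute pressure:
P = R * Q^2 = 0.729 * 8817.21
= 6427.7461 Pa


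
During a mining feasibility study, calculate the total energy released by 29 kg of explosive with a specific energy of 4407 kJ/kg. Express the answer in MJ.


127.803 MJ

Energy = mass * specific_energy / 1000
= 29 * 4407 / 1000
= 127803 / 1000
= 127.803 MJ


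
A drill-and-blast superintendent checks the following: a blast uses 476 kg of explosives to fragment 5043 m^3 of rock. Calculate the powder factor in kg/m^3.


0.0944 kg/m^3

Powder factor = explosive mass / rock volume
= 476 / 5043
= 0.0944 kg/m^3


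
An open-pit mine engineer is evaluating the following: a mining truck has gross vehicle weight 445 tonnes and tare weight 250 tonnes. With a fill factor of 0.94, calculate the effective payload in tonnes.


183.3 tonnes

Maximum payload = gross - tare
= 445 - 250 = 195 tonnes
Effective payload = max payload * fill factor
= 195 * 0.94
= 183.3 tonnes


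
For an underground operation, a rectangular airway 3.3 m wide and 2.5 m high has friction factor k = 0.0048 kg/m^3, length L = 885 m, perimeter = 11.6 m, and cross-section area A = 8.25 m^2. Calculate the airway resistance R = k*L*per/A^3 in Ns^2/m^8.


0.0878 Ns^2/m^8

Compute the numerator:
k * L * per = 0.0048 * 885 * 11.6
= 49.2768
Compute the denominator:
A^3 = 8.25^3 = 561.515625
Resistance:
R = 49.2768 / 561.515625
= 0.0878 Ns^2/m^8


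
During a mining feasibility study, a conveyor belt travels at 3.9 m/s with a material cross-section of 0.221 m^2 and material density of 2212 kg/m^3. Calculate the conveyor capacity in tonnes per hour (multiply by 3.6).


Volumetric flow = speed * area
= 3.9 * 0.221 = 0.8619 m^3/s
Mass flow = volumetric * density
= 0.8619 * 2212 = 1906.5228 kg/s
Convert to t/h: multiply by 3.6
Capacity = 1906.5228 * 3.6
= 6863.4821 t/h

6863.4821 t/h


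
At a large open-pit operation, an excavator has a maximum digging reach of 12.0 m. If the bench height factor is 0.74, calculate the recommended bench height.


8.88 m

Bench height = reach * factor
= 12.0 * 0.74
= 8.88 m


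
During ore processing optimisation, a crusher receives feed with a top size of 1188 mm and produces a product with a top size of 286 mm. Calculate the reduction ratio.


4.1538

Reduction ratio = feed size / product size
= 1188 / 286
= 4.1538


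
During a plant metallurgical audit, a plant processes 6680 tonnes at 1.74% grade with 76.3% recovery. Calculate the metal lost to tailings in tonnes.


Total metal in feed:
= 6680 * 1.74 / 100 = 116.232 tonnes
Metal recovered:
= 116.232 * 76.3 / 100 = 88.685016 tonnes
Metal lost to tailings:
= 116.232 - 88.685016
= 27.547 tonnes

27.547 tonnes


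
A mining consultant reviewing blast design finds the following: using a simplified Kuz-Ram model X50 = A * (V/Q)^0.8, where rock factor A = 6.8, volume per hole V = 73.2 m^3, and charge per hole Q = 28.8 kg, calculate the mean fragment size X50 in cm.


14.3418 cm

Compute V/Q:
V/Q = 73.2 / 28.8 = 2.541666667
Raise to the power 0.8:
(V/Q)^0.8 = 2.541666667^0.8 = 2.109088845
Multiply by A:
X50 = 6.8 * 2.109088845
= 14.3418 cm


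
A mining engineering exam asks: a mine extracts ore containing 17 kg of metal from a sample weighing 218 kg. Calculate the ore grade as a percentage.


Ore grade = (metal mass / ore mass) * 100
= (17 / 218) * 100
= 0.07798165138 * 100
= 7.7982%

7.7982%


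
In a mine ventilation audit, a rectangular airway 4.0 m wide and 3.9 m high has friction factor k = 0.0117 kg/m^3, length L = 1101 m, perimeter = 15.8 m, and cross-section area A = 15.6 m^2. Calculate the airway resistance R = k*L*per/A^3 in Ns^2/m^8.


Compute the numerator:
k * L * per = 0.0117 * 1101 * 15.8
= 203.53086
Compute the denominator:
A^3 = 15.6^3 = 3796.416
Resistance:
R = 203.53086 / 3796.416
= 0.0536 Ns^2/m^8

0.0536 Ns^2/m^8


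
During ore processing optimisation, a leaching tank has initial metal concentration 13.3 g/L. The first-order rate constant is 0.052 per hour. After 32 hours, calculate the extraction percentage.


81.062%

Compute the exponent:
-k * t = -0.052 * 32 = -1.664
Remaining concentration:
C = 13.3 * exp(-1.664)
= 13.3 * 0.1893799433
= 2.518753245 g/L
Extracted = 13.3 - 2.518753245 = 10.78124675 g/L
Extraction % = 10.78124675 / 13.3 * 100
= 81.062%


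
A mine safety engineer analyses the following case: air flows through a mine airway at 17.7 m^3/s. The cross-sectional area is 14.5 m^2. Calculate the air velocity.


1.2207 m/s

Velocity = flow rate / cross-sectional area
= 17.7 / 14.5
= 1.2207 m/s


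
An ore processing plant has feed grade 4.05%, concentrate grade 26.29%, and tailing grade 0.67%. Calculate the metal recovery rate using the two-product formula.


85.6393%

Using the two-product formula:
R = 100 * c * (f - t) / (f * (c - t))
Numerator = 100 * 26.29 * (4.05 - 0.67)
= 100 * 26.29 * 3.38
= 8886.02
Denominator = 4.05 * (26.29 - 0.67)
= 4.05 * 25.62
= 103.761
R = 8886.02 / 103.761
= 85.6393%


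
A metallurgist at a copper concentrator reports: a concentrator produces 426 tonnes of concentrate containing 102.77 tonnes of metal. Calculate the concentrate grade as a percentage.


24.1244%

Grade = (metal in concentrate / concentrate mass) * 100
= (102.77 / 426) * 100
= 0.2412441315 * 100
= 24.1244%


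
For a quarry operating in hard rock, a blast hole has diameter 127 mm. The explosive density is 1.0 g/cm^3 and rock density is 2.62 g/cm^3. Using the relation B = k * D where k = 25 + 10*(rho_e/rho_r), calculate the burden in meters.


3.6597 m

First, compute k:
rho_e / rho_r = 1.0 / 2.62 = 0.3816793893
k = 25 + 10 * 0.3816793893 = 28.81679389
Then, compute burden:
B = k * D / 1000 = 28.81679389 * 127 / 1000
= 3659.732824 / 1000
= 3.6597 m
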